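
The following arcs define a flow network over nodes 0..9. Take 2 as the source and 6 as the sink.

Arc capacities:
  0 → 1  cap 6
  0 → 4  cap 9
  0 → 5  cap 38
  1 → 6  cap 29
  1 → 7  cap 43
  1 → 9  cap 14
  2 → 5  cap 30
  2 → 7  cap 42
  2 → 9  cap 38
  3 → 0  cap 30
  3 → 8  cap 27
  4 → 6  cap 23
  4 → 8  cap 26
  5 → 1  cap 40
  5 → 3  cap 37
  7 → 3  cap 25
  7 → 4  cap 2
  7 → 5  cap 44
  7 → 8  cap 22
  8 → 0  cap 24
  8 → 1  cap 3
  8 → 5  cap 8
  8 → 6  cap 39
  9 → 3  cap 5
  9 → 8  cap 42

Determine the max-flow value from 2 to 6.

augment #1: 2→5→1→6 bottleneck 29, total now 29
augment #2: 2→7→4→6 bottleneck 2, total now 31
augment #3: 2→7→8→6 bottleneck 22, total now 53
augment #4: 2→9→8→6 bottleneck 17, total now 70
augment #5: 2→5→3→0→4→6 bottleneck 1, total now 71
augment #6: 2→7→3→0→4→6 bottleneck 8, total now 79

Maximum flow value: 79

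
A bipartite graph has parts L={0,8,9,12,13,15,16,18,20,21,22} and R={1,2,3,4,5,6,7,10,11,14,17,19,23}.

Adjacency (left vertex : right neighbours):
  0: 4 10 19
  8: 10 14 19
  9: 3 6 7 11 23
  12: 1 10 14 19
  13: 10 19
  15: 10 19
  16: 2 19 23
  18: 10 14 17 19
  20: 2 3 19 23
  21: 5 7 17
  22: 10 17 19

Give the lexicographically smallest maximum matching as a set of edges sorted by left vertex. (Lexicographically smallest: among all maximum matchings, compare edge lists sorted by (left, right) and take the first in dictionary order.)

|M| = 10 (so the lex-smallest maximum matching has 10 edges)
process left vertices in ascending order; for each, take the smallest-labelled available neighbour that still permits 10 edges overall, or leave it unmatched if none does
lex-smallest matching: {0-4, 8-10, 9-3, 12-1, 13-19, 16-2, 18-14, 20-23, 21-5, 22-17}

Lex-smallest maximum matching: {(0,4), (8,10), (9,3), (12,1), (13,19), (16,2), (18,14), (20,23), (21,5), (22,17)}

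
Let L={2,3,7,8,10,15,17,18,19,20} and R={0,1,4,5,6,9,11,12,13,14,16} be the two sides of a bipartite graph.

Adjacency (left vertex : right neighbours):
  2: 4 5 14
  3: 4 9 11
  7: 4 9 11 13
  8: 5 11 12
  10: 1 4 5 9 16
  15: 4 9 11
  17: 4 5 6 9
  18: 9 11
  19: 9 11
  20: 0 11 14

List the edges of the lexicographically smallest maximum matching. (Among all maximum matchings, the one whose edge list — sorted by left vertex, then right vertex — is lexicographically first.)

Lex-smallest maximum matching: {(2,5), (3,4), (7,13), (8,12), (10,1), (15,9), (17,6), (18,11), (20,0)}

|M| = 9 (so the lex-smallest maximum matching has 9 edges)
process left vertices in ascending order; for each, take the smallest-labelled available neighbour that still permits 9 edges overall, or leave it unmatched if none does
lex-smallest matching: {2-5, 3-4, 7-13, 8-12, 10-1, 15-9, 17-6, 18-11, 20-0}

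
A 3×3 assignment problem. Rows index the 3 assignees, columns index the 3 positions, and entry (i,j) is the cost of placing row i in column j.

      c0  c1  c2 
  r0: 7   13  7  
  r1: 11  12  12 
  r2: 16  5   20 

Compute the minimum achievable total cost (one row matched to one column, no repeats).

Minimum assignment cost: 23

optimal assignment: row0→col2 (cost 7), row1→col0 (cost 11), row2→col1 (cost 5)
total = 7 + 11 + 5 = 23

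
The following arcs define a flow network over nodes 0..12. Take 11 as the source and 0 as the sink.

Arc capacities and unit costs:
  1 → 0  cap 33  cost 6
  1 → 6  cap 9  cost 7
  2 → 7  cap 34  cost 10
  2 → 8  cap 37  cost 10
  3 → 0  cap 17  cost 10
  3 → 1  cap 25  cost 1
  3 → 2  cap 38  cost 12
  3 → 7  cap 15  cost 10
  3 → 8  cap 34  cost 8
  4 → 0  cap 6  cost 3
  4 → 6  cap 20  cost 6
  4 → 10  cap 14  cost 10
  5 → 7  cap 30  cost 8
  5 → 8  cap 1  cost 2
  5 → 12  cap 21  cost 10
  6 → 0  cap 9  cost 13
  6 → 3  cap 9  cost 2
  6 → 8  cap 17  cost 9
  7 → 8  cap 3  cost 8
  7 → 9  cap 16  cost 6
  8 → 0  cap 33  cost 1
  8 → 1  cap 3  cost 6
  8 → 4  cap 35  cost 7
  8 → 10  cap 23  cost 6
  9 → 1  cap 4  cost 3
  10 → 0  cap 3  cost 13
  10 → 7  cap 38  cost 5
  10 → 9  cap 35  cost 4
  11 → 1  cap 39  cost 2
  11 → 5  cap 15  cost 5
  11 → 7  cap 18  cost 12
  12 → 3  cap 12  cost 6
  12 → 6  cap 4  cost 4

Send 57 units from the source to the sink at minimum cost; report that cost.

Minimum cost for 57 units: 865

shortest-cost path #1: 11→1→0 push 33 @ unit cost 8 (adds 264)
shortest-cost path #2: 11→5→8→0 push 1 @ unit cost 8 (adds 8)
shortest-cost path #3: 11→1→6→8→0 push 6 @ unit cost 19 (adds 114)
shortest-cost path #4: 11→7→8→0 push 3 @ unit cost 21 (adds 63)
shortest-cost path #5: 11→5→12→6→8→0 push 4 @ unit cost 29 (adds 116)
shortest-cost path #6: 11→5→12→3→8→0 push 10 @ unit cost 30 (adds 300)
total cost = 865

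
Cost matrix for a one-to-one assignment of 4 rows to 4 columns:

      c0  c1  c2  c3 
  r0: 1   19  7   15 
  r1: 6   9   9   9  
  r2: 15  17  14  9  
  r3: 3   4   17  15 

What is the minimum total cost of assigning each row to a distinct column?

Minimum assignment cost: 23

optimal assignment: row0→col0 (cost 1), row1→col2 (cost 9), row2→col3 (cost 9), row3→col1 (cost 4)
total = 1 + 9 + 9 + 4 = 23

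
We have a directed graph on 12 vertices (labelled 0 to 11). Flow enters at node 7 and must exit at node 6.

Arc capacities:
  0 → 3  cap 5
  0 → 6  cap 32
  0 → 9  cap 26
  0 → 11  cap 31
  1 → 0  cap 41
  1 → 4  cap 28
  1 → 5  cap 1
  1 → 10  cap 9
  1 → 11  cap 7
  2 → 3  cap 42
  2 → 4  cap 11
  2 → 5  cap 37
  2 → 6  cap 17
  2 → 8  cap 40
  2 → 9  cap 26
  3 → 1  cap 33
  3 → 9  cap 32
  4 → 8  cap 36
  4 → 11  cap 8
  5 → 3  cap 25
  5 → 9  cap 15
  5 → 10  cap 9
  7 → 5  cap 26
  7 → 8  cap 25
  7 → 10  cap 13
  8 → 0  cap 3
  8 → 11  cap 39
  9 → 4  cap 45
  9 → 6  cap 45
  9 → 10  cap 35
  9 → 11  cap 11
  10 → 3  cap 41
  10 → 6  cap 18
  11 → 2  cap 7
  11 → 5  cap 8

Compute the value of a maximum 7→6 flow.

augment #1: 7→10→6 bottleneck 13, total now 13
augment #2: 7→5→9→6 bottleneck 15, total now 28
augment #3: 7→5→10→6 bottleneck 5, total now 33
augment #4: 7→8→0→6 bottleneck 3, total now 36
augment #5: 7→5→3→9→6 bottleneck 6, total now 42
augment #6: 7→8→11→2→6 bottleneck 7, total now 49
augment #7: 7→8→11→5→3→9→6 bottleneck 8, total now 57

Maximum flow value: 57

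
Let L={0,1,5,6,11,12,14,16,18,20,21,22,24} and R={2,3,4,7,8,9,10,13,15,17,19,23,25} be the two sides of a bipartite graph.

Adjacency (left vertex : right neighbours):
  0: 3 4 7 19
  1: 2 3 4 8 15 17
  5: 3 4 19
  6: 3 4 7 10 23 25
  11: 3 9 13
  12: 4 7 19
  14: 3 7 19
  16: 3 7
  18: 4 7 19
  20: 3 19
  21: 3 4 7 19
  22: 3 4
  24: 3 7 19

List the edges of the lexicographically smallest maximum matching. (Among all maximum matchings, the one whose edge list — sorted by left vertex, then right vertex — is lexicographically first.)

Lex-smallest maximum matching: {(0,3), (1,2), (5,4), (6,10), (11,9), (12,7), (14,19)}

|M| = 7 (so the lex-smallest maximum matching has 7 edges)
process left vertices in ascending order; for each, take the smallest-labelled available neighbour that still permits 7 edges overall, or leave it unmatched if none does
lex-smallest matching: {0-3, 1-2, 5-4, 6-10, 11-9, 12-7, 14-19}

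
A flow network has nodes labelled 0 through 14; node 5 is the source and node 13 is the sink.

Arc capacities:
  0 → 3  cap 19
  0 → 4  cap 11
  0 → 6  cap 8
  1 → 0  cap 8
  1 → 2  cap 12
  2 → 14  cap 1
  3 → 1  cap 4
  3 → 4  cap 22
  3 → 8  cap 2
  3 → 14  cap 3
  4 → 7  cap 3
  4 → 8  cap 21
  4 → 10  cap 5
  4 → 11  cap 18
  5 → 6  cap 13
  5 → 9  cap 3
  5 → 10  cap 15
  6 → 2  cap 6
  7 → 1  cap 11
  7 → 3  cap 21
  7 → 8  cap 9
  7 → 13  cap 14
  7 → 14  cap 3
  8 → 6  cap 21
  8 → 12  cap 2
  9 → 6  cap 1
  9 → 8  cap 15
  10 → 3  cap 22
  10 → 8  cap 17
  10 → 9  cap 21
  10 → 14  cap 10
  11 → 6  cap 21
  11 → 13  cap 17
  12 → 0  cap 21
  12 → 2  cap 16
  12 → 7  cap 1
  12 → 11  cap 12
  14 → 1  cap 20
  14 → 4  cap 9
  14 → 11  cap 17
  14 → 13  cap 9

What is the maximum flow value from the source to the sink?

augment #1: 5→10→14→13 bottleneck 9, total now 9
augment #2: 5→10→14→11→13 bottleneck 1, total now 10
augment #3: 5→6→2→14→11→13 bottleneck 1, total now 11
augment #4: 5→9→8→12→7→13 bottleneck 1, total now 12
augment #5: 5→9→8→12→11→13 bottleneck 1, total now 13
augment #6: 5→10→3→4→7→13 bottleneck 3, total now 16
augment #7: 5→10→3→4→11→13 bottleneck 2, total now 18

Maximum flow value: 18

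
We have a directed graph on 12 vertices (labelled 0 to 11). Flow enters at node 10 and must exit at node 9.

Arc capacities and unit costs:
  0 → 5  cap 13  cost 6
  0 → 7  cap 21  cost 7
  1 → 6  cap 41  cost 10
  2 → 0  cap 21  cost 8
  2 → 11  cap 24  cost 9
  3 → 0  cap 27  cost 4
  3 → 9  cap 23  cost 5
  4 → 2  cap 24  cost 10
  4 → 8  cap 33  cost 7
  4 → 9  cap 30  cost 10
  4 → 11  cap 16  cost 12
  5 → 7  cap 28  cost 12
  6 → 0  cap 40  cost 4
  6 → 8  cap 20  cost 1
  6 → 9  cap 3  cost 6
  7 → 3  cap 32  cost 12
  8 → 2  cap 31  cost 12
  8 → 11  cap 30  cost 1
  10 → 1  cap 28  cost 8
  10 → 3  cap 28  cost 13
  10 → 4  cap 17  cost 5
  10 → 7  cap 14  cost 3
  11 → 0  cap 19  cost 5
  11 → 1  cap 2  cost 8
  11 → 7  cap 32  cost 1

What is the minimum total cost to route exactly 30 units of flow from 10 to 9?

shortest-cost path #1: 10→4→9 push 17 @ unit cost 15 (adds 255)
shortest-cost path #2: 10→3→9 push 13 @ unit cost 18 (adds 234)
total cost = 489

Minimum cost for 30 units: 489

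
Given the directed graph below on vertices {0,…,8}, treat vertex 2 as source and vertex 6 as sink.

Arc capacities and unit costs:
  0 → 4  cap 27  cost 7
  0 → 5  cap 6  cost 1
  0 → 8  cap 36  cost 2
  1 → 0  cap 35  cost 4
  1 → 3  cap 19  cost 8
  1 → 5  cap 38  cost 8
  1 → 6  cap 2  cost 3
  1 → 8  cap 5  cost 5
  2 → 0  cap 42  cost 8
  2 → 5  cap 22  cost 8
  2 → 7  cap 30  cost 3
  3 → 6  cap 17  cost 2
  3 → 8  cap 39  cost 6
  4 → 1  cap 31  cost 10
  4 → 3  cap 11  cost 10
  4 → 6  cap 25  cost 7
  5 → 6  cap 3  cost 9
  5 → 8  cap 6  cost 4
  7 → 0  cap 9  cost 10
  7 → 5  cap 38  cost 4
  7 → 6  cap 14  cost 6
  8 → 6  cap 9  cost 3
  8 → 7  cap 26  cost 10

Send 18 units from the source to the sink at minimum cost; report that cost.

Minimum cost for 18 units: 178

shortest-cost path #1: 2→7→6 push 14 @ unit cost 9 (adds 126)
shortest-cost path #2: 2→0→8→6 push 4 @ unit cost 13 (adds 52)
total cost = 178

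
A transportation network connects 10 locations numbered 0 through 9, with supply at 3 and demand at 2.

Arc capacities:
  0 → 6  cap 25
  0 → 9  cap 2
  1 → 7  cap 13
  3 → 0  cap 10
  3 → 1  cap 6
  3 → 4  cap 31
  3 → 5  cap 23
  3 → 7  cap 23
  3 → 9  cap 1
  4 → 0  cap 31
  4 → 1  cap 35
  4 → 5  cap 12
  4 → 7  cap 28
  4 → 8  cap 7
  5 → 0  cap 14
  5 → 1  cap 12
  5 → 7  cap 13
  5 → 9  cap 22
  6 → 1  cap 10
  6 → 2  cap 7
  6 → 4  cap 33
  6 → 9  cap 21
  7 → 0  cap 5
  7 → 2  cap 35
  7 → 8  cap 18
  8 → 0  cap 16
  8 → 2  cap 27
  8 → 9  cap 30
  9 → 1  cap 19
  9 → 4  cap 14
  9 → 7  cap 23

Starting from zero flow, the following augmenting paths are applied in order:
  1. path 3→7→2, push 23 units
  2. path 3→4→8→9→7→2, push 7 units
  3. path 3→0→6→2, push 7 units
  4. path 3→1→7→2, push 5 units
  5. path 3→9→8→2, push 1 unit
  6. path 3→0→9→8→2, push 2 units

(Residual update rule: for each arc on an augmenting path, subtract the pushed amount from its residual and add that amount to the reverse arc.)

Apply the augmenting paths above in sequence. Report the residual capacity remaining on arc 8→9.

after path 1 (3→7→2, push 23): res(8,9)=30
after path 2 (3→4→8→9→7→2, push 7): res(8,9)=23
after path 3 (3→0→6→2, push 7): res(8,9)=23
after path 4 (3→1→7→2, push 5): res(8,9)=23
after path 5 (3→9→8→2, push 1): res(8,9)=24
after path 6 (3→0→9→8→2, push 2): res(8,9)=26

Residual capacity of (8,9): 26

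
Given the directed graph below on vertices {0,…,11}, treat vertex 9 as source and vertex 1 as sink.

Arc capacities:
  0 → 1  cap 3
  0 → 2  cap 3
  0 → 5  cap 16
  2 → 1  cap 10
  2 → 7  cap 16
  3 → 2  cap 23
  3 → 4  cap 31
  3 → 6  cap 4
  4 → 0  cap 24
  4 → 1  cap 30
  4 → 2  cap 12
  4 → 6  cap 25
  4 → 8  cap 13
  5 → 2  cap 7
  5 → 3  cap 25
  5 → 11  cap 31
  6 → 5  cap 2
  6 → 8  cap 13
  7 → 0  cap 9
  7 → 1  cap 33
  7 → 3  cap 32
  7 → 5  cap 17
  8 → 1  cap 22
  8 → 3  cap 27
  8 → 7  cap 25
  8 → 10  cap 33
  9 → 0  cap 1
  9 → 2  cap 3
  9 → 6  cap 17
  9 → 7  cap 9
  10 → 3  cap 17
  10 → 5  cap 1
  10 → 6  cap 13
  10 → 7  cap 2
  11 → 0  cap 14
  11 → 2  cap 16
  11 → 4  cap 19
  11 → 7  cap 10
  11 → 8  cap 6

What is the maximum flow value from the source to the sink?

augment #1: 9→0→1 bottleneck 1, total now 1
augment #2: 9→2→1 bottleneck 3, total now 4
augment #3: 9→7→1 bottleneck 9, total now 13
augment #4: 9→6→8→1 bottleneck 13, total now 26
augment #5: 9→6→5→2→1 bottleneck 2, total now 28

Maximum flow value: 28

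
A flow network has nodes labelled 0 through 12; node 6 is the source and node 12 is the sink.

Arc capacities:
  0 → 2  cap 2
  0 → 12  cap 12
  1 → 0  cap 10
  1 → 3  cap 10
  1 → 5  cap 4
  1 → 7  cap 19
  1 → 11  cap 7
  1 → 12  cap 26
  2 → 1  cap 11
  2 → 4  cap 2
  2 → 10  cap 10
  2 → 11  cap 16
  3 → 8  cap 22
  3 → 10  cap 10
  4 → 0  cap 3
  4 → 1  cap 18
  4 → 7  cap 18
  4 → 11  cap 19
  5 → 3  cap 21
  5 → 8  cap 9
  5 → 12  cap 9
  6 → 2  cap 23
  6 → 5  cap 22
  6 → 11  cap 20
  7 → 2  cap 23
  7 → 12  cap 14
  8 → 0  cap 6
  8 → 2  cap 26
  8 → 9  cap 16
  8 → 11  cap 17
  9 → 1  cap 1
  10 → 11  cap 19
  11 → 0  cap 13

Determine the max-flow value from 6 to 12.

Maximum flow value: 35

augment #1: 6→5→12 bottleneck 9, total now 9
augment #2: 6→2→1→12 bottleneck 11, total now 20
augment #3: 6→11→0→12 bottleneck 12, total now 32
augment #4: 6→2→4→1→12 bottleneck 2, total now 34
augment #5: 6→5→8→9→1→12 bottleneck 1, total now 35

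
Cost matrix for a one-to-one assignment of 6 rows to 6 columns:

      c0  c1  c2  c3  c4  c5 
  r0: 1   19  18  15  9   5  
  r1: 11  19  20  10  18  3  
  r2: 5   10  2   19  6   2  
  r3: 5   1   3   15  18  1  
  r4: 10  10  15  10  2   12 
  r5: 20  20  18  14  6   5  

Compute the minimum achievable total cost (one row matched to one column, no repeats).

Minimum assignment cost: 21

optimal assignment: row0→col0 (cost 1), row1→col3 (cost 10), row2→col2 (cost 2), row3→col1 (cost 1), row4→col4 (cost 2), row5→col5 (cost 5)
total = 1 + 10 + 2 + 1 + 2 + 5 = 21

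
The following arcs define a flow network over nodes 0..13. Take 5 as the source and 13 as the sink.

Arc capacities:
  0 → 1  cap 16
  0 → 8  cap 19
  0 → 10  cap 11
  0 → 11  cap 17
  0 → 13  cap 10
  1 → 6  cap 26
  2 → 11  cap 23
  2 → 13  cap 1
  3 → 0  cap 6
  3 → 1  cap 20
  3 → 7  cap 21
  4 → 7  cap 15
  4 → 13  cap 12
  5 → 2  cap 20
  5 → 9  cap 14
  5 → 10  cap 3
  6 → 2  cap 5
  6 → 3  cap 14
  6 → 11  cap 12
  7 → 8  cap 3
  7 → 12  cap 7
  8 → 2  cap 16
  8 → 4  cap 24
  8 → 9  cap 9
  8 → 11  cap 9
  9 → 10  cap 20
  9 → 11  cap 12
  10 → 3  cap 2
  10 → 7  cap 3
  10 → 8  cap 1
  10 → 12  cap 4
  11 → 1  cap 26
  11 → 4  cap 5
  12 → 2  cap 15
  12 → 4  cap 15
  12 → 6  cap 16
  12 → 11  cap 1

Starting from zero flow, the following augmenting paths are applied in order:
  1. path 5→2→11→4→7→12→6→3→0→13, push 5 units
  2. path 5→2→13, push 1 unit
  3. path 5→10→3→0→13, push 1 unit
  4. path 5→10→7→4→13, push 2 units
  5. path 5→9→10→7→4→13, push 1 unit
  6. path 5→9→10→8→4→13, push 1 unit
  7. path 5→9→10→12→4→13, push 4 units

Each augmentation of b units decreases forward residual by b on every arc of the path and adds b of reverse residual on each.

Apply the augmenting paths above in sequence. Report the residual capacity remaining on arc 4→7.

after path 1 (5→2→11→4→7→12→6→3→0→13, push 5): res(4,7)=10
after path 2 (5→2→13, push 1): res(4,7)=10
after path 3 (5→10→3→0→13, push 1): res(4,7)=10
after path 4 (5→10→7→4→13, push 2): res(4,7)=12
after path 5 (5→9→10→7→4→13, push 1): res(4,7)=13
after path 6 (5→9→10→8→4→13, push 1): res(4,7)=13
after path 7 (5→9→10→12→4→13, push 4): res(4,7)=13

Residual capacity of (4,7): 13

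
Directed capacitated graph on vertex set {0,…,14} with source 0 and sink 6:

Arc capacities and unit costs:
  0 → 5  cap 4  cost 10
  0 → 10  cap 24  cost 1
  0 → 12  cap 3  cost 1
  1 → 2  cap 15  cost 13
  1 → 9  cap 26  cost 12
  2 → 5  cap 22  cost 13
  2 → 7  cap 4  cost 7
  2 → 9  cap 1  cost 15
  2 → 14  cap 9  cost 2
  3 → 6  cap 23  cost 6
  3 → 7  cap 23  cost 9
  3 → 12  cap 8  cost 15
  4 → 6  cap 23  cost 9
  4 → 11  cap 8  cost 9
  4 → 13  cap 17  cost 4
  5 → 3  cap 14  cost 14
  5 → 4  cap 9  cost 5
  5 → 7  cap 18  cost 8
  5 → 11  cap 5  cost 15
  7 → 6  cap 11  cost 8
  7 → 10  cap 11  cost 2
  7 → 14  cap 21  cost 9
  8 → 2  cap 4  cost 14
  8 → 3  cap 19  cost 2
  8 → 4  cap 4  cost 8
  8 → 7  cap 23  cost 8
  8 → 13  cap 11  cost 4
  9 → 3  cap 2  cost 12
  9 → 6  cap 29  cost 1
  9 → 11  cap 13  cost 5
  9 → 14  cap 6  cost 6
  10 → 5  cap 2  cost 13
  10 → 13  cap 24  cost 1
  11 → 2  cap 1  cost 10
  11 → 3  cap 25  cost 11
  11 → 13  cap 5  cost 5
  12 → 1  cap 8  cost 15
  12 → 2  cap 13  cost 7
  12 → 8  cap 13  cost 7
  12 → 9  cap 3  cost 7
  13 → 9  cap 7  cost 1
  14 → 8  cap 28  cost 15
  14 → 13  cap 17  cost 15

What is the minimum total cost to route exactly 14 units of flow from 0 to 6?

Minimum cost for 14 units: 151

shortest-cost path #1: 0→10→13→9→6 push 7 @ unit cost 4 (adds 28)
shortest-cost path #2: 0→12→9→6 push 3 @ unit cost 9 (adds 27)
shortest-cost path #3: 0→5→4→6 push 4 @ unit cost 24 (adds 96)
total cost = 151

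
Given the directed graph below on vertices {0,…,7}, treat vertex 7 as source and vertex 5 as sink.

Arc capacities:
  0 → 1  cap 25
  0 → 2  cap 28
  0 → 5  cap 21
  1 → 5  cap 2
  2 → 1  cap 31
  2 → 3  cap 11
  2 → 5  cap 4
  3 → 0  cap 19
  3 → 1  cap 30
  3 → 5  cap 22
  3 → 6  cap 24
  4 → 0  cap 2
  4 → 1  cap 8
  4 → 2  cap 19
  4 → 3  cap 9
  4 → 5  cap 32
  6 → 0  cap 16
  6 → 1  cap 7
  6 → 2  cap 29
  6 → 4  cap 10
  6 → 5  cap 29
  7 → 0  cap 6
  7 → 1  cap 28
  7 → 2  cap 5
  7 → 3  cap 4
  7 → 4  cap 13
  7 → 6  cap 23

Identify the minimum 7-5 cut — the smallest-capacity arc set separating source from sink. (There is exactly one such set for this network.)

augment #1: 7→0→5 push 6
augment #2: 7→1→5 push 2
augment #3: 7→2→5 push 4
augment #4: 7→3→5 push 4
augment #5: 7→4→5 push 13
augment #6: 7→6→5 push 23
augment #7: 7→2→3→5 push 1
max flow = 53; residual-reachable set from 7 gives S-side
cut edges (S→T): {(1,5), (7,0), (7,2), (7,3), (7,4), (7,6)} total cap 53

Min-cut arcs: {(1,5), (7,0), (7,2), (7,3), (7,4), (7,6)} (total capacity 53)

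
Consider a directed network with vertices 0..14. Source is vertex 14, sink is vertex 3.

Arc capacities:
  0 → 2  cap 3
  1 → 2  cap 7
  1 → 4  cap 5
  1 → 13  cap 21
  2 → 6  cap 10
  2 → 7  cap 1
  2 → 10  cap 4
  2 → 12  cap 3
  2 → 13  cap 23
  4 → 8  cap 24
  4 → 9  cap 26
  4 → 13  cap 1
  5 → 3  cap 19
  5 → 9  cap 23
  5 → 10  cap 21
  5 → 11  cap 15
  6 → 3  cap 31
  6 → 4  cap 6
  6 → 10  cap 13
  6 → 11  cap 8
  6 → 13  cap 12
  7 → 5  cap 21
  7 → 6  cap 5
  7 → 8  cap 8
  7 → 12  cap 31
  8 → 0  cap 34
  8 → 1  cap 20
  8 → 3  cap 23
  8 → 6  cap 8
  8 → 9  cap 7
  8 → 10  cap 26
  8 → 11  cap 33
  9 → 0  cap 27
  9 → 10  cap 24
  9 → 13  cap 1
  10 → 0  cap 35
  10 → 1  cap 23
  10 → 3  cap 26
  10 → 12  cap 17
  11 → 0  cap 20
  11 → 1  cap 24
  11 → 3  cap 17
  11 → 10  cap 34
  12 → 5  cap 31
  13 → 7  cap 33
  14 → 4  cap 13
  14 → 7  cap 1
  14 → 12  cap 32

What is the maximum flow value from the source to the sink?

augment #1: 14→4→8→3 bottleneck 13, total now 13
augment #2: 14→7→5→3 bottleneck 1, total now 14
augment #3: 14→12→5→3 bottleneck 18, total now 32
augment #4: 14→12→5→10→3 bottleneck 13, total now 45

Maximum flow value: 45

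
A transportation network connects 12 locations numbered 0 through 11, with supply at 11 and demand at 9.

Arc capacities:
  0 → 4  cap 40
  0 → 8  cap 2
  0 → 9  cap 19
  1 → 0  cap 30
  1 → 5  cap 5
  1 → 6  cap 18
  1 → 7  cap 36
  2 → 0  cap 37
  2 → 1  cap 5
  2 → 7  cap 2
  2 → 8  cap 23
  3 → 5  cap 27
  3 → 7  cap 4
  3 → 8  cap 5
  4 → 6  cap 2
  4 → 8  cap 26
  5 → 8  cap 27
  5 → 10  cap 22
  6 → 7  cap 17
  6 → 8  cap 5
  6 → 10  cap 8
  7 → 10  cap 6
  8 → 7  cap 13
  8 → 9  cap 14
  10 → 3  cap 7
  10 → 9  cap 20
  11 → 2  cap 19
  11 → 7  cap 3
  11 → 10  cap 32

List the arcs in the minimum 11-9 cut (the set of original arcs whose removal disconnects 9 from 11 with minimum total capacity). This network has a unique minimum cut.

augment #1: 11→10→9 push 20
augment #2: 11→2→0→9 push 19
augment #3: 11→10→3→8→9 push 5
augment #4: 11→10→3→5→8→9 push 2
max flow = 46; residual-reachable set from 11 gives S-side
cut edges (S→T): {(10,3), (10,9), (11,2)} total cap 46

Min-cut arcs: {(10,3), (10,9), (11,2)} (total capacity 46)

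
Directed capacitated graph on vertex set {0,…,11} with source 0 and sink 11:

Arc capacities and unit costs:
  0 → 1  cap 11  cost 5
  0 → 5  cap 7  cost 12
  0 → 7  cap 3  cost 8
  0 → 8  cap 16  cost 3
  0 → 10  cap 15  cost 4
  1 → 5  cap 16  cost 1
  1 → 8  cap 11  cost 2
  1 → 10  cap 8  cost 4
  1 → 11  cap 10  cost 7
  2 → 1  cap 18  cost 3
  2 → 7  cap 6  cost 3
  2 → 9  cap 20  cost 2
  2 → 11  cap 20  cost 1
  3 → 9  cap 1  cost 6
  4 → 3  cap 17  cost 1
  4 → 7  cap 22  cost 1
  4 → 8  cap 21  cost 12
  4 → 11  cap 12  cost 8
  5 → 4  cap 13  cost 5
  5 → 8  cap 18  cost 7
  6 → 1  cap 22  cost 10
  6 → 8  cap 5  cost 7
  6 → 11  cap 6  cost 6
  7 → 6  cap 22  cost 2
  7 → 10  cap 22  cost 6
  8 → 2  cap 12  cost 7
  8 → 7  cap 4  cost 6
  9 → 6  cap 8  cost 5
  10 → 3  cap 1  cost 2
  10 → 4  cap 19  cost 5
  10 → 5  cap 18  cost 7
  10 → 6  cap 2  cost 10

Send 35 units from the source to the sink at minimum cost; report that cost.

shortest-cost path #1: 0→8→2→11 push 12 @ unit cost 11 (adds 132)
shortest-cost path #2: 0→1→11 push 10 @ unit cost 12 (adds 120)
shortest-cost path #3: 0→7→6→11 push 3 @ unit cost 16 (adds 48)
shortest-cost path #4: 0→10→4→11 push 10 @ unit cost 17 (adds 170)
total cost = 470

Minimum cost for 35 units: 470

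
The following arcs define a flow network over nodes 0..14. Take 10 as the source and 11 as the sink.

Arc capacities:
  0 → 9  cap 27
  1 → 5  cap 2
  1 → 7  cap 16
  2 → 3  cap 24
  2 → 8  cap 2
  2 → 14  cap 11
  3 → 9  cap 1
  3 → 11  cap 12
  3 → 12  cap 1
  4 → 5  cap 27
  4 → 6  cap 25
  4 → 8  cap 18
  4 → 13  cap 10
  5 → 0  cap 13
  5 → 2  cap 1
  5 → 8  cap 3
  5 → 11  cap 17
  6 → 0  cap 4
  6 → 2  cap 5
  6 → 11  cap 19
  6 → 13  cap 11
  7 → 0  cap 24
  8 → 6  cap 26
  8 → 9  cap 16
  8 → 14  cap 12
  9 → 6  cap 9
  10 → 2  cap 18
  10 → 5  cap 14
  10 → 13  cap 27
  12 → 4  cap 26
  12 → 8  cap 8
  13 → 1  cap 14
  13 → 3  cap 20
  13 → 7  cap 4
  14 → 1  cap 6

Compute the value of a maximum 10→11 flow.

Maximum flow value: 40

augment #1: 10→5→11 bottleneck 14, total now 14
augment #2: 10→2→3→11 bottleneck 12, total now 26
augment #3: 10→2→8→6→11 bottleneck 2, total now 28
augment #4: 10→13→1→5→11 bottleneck 2, total now 30
augment #5: 10→2→3→9→6→11 bottleneck 1, total now 31
augment #6: 10→2→3→12→4→5→11 bottleneck 1, total now 32
augment #7: 10→13→7→0→9→6→11 bottleneck 4, total now 36
augment #8: 10→13→1→7→0→9→6→11 bottleneck 4, total now 40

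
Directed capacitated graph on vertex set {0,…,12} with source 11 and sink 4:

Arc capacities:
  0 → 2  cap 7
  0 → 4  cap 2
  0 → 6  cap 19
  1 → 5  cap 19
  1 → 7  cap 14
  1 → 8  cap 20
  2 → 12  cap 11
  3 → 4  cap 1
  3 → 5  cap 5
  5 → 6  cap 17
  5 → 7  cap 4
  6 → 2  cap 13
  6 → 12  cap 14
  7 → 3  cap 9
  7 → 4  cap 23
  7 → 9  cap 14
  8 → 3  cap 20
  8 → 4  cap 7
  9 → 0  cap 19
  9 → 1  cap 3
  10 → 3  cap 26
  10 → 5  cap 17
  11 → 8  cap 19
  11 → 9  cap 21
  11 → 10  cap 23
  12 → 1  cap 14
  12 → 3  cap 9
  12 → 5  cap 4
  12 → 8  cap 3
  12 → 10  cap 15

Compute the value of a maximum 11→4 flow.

Maximum flow value: 28

augment #1: 11→8→4 bottleneck 7, total now 7
augment #2: 11→8→3→4 bottleneck 1, total now 8
augment #3: 11→9→0→4 bottleneck 2, total now 10
augment #4: 11→9→1→7→4 bottleneck 3, total now 13
augment #5: 11→10→5→7→4 bottleneck 4, total now 17
augment #6: 11→9→0→2→12→1→7→4 bottleneck 7, total now 24
augment #7: 11→9→0→6→12→1→7→4 bottleneck 4, total now 28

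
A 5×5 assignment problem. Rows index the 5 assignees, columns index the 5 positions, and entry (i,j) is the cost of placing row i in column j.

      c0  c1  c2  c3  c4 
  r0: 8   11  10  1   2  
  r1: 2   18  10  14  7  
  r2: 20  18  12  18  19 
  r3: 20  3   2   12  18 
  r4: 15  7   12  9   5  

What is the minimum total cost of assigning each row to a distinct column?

Minimum assignment cost: 23

optimal assignment: row0→col3 (cost 1), row1→col0 (cost 2), row2→col2 (cost 12), row3→col1 (cost 3), row4→col4 (cost 5)
total = 1 + 2 + 12 + 3 + 5 = 23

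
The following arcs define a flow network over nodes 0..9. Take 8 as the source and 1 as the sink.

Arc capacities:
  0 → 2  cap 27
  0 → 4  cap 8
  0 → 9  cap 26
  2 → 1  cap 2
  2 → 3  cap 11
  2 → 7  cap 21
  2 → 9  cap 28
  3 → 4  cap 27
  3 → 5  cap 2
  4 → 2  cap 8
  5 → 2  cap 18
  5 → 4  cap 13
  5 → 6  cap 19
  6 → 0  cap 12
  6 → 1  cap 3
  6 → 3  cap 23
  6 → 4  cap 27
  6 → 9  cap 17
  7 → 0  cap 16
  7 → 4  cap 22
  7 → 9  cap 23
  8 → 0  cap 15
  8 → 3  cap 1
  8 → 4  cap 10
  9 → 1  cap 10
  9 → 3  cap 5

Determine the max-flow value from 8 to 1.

Maximum flow value: 14

augment #1: 8→0→2→1 bottleneck 2, total now 2
augment #2: 8→0→9→1 bottleneck 10, total now 12
augment #3: 8→3→5→6→1 bottleneck 1, total now 13
augment #4: 8→0→2→3→5→6→1 bottleneck 1, total now 14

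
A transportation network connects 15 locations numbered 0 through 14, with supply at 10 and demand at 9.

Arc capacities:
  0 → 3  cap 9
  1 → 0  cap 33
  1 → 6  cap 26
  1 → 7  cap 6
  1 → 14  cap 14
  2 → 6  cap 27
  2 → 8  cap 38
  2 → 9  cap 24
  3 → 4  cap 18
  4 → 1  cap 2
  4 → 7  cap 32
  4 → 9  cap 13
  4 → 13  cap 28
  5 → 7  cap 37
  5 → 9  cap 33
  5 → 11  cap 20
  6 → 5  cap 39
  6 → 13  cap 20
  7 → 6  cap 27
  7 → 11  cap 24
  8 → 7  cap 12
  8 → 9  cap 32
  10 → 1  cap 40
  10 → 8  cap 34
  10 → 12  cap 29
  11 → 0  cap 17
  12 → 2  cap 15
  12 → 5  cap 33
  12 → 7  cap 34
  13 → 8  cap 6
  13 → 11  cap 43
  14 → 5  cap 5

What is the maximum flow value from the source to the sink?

augment #1: 10→8→9 bottleneck 32, total now 32
augment #2: 10→12→2→9 bottleneck 15, total now 47
augment #3: 10→12→5→9 bottleneck 14, total now 61
augment #4: 10→1→6→5→9 bottleneck 19, total now 80
augment #5: 10→1→0→3→4→9 bottleneck 9, total now 89

Maximum flow value: 89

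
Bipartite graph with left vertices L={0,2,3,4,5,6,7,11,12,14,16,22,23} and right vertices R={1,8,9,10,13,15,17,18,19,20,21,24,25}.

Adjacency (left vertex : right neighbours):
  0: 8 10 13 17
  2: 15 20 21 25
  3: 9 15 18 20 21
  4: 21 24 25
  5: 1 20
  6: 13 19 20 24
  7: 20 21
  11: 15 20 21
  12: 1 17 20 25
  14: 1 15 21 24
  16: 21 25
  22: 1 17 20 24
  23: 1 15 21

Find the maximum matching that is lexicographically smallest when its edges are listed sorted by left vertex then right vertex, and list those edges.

|M| = 10 (so the lex-smallest maximum matching has 10 edges)
process left vertices in ascending order; for each, take the smallest-labelled available neighbour that still permits 10 edges overall, or leave it unmatched if none does
lex-smallest matching: {0-8, 2-15, 3-9, 4-21, 5-1, 6-13, 7-20, 12-17, 14-24, 16-25}

Lex-smallest maximum matching: {(0,8), (2,15), (3,9), (4,21), (5,1), (6,13), (7,20), (12,17), (14,24), (16,25)}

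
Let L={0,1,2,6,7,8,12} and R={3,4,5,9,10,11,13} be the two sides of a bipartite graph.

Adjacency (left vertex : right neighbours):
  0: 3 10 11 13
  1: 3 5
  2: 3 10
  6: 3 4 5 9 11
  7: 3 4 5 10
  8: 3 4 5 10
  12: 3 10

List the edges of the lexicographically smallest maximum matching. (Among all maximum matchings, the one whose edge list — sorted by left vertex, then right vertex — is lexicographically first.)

Lex-smallest maximum matching: {(0,11), (1,3), (2,10), (6,9), (7,4), (8,5)}

|M| = 6 (so the lex-smallest maximum matching has 6 edges)
process left vertices in ascending order; for each, take the smallest-labelled available neighbour that still permits 6 edges overall, or leave it unmatched if none does
lex-smallest matching: {0-11, 1-3, 2-10, 6-9, 7-4, 8-5}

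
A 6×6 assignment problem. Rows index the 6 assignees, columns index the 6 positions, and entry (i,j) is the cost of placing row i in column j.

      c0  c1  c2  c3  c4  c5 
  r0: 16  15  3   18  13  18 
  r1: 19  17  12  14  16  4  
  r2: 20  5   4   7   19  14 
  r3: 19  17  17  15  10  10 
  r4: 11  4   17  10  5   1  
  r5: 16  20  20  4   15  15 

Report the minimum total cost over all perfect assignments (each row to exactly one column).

optimal assignment: row0→col2 (cost 3), row1→col5 (cost 4), row2→col1 (cost 5), row3→col4 (cost 10), row4→col0 (cost 11), row5→col3 (cost 4)
total = 3 + 4 + 5 + 10 + 11 + 4 = 37

Minimum assignment cost: 37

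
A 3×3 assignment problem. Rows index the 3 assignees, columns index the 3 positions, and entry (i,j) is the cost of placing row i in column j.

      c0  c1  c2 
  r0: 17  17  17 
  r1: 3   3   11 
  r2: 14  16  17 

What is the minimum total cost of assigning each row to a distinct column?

optimal assignment: row0→col2 (cost 17), row1→col1 (cost 3), row2→col0 (cost 14)
total = 17 + 3 + 14 = 34

Minimum assignment cost: 34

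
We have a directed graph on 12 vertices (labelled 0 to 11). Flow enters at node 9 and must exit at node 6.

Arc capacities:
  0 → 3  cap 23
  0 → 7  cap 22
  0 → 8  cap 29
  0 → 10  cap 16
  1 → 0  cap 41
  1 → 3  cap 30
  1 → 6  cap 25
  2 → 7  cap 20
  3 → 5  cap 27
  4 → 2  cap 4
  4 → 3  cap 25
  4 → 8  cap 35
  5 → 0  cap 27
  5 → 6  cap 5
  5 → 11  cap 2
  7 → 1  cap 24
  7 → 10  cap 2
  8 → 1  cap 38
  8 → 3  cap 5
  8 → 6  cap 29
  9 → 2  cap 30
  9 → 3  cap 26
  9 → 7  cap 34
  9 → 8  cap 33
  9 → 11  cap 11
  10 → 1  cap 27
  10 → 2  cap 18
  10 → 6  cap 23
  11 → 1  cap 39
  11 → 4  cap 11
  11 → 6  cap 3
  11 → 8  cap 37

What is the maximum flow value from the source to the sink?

augment #1: 9→8→6 bottleneck 29, total now 29
augment #2: 9→11→6 bottleneck 3, total now 32
augment #3: 9→3→5→6 bottleneck 5, total now 37
augment #4: 9→7→1→6 bottleneck 24, total now 61
augment #5: 9→7→10→6 bottleneck 2, total now 63
augment #6: 9→8→1→6 bottleneck 1, total now 64
augment #7: 9→3→5→0→10→6 bottleneck 16, total now 80

Maximum flow value: 80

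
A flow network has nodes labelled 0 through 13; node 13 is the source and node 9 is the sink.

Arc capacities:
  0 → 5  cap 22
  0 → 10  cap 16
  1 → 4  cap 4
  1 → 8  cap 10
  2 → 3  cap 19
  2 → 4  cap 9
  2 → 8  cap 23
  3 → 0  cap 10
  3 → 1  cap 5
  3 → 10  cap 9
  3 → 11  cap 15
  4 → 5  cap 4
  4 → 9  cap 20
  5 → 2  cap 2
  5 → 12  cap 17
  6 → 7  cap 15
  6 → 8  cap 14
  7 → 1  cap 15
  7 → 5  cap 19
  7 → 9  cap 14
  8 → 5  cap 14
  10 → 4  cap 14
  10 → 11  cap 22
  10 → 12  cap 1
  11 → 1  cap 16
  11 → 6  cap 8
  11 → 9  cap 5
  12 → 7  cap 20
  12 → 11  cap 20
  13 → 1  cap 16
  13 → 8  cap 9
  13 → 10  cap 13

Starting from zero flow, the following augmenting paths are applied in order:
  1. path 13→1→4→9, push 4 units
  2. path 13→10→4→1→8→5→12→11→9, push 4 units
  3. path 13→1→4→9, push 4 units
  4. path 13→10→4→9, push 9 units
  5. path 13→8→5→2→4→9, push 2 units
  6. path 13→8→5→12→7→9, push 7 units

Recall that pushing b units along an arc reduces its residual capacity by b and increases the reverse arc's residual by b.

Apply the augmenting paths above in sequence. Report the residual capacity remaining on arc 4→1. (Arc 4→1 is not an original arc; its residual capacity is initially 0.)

after path 1 (13→1→4→9, push 4): res(4,1)=4
after path 2 (13→10→4→1→8→5→12→11→9, push 4): res(4,1)=0
after path 3 (13→1→4→9, push 4): res(4,1)=4
after path 4 (13→10→4→9, push 9): res(4,1)=4
after path 5 (13→8→5→2→4→9, push 2): res(4,1)=4
after path 6 (13→8→5→12→7→9, push 7): res(4,1)=4

Residual capacity of (4,1): 4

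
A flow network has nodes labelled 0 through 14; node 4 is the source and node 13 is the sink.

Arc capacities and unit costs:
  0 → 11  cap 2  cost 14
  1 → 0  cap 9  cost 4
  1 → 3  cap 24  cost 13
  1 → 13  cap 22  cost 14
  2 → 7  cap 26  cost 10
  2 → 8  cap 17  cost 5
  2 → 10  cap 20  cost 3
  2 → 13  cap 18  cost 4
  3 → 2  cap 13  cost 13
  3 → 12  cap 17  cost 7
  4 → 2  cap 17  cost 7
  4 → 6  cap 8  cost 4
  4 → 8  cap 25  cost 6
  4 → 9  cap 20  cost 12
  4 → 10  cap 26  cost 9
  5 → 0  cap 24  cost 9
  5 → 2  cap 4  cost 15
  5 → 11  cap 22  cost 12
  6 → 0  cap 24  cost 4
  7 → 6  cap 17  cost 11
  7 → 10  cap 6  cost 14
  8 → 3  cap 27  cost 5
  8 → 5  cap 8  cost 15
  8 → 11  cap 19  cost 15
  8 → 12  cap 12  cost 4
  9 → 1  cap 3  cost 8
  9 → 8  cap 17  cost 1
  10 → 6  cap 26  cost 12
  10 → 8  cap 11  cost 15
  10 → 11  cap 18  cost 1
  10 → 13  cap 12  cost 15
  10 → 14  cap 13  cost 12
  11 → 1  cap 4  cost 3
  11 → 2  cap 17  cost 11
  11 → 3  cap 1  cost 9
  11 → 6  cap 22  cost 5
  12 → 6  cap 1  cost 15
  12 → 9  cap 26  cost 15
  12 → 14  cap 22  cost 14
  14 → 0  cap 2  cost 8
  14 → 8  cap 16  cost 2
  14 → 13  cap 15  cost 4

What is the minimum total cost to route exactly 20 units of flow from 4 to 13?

shortest-cost path #1: 4→2→13 push 17 @ unit cost 11 (adds 187)
shortest-cost path #2: 4→10→13 push 3 @ unit cost 24 (adds 72)
total cost = 259

Minimum cost for 20 units: 259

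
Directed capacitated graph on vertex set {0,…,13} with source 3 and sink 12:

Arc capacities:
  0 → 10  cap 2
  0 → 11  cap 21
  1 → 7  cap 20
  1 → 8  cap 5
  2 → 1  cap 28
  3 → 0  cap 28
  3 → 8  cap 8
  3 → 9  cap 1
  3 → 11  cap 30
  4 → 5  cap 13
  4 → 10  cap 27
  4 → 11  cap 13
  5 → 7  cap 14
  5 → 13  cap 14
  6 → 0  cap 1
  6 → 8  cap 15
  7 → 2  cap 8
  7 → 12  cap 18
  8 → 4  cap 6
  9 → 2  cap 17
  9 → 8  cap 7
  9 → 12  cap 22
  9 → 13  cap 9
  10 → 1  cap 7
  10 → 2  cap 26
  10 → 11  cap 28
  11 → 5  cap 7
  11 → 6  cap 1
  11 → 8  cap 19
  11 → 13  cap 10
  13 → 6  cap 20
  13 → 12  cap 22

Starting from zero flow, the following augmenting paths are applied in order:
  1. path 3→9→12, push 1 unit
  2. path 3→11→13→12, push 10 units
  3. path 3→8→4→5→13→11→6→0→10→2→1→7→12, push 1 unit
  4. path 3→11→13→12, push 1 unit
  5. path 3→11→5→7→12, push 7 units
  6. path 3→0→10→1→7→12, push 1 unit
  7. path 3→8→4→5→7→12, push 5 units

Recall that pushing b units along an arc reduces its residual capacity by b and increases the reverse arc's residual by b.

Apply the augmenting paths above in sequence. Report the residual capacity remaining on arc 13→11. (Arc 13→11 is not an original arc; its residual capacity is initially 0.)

after path 1 (3→9→12, push 1): res(13,11)=0
after path 2 (3→11→13→12, push 10): res(13,11)=10
after path 3 (3→8→4→5→13→11→6→0→10→2→1→7→12, push 1): res(13,11)=9
after path 4 (3→11→13→12, push 1): res(13,11)=10
after path 5 (3→11→5→7→12, push 7): res(13,11)=10
after path 6 (3→0→10→1→7→12, push 1): res(13,11)=10
after path 7 (3→8→4→5→7→12, push 5): res(13,11)=10

Residual capacity of (13,11): 10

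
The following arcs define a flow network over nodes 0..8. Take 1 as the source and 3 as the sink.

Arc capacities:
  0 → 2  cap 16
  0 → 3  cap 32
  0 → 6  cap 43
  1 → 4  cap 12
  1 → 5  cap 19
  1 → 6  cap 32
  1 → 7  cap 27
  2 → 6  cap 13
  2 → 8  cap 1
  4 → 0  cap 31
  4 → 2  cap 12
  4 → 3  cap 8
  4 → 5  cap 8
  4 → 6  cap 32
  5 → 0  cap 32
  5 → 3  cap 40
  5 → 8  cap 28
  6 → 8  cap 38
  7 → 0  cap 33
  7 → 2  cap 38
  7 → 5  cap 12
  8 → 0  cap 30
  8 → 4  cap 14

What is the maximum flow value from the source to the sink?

Maximum flow value: 79

augment #1: 1→4→3 bottleneck 8, total now 8
augment #2: 1→5→3 bottleneck 19, total now 27
augment #3: 1→4→0→3 bottleneck 4, total now 31
augment #4: 1→7→0→3 bottleneck 27, total now 58
augment #5: 1→6→8→0→3 bottleneck 1, total now 59
augment #6: 1→6→8→4→5→3 bottleneck 8, total now 67
augment #7: 1→6→8→0→7→5→3 bottleneck 12, total now 79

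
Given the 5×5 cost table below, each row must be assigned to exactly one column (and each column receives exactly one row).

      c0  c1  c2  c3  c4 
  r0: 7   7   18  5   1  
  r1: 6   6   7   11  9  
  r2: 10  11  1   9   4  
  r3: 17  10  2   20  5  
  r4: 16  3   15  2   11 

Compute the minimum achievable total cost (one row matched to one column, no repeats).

Minimum assignment cost: 20

one of 3 optimal assignments: row0→col3 (cost 5), row1→col0 (cost 6), row2→col2 (cost 1), row3→col4 (cost 5), row4→col1 (cost 3)
total = 5 + 6 + 1 + 5 + 3 = 20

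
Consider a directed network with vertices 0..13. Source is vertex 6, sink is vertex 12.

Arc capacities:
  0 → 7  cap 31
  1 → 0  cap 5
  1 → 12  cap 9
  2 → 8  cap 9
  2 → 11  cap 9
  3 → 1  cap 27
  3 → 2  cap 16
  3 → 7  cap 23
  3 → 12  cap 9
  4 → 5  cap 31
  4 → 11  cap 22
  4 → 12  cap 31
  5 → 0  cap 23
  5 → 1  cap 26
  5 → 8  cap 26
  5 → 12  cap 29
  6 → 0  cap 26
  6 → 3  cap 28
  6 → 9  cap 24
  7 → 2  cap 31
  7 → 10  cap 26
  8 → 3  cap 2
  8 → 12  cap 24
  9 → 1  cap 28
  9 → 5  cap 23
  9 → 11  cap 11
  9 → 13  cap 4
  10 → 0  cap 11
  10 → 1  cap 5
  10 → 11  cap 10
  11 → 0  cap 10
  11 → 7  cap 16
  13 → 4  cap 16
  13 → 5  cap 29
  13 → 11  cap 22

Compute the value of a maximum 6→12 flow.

Maximum flow value: 51

augment #1: 6→3→12 bottleneck 9, total now 9
augment #2: 6→3→1→12 bottleneck 9, total now 18
augment #3: 6→9→5→12 bottleneck 23, total now 41
augment #4: 6→3→2→8→12 bottleneck 9, total now 50
augment #5: 6→9→13→4→12 bottleneck 1, total now 51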